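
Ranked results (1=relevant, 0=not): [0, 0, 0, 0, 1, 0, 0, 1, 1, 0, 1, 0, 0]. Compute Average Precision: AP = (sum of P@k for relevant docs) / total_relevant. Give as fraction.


Computing P@k for each relevant position:
Position 1: not relevant
Position 2: not relevant
Position 3: not relevant
Position 4: not relevant
Position 5: relevant, P@5 = 1/5 = 1/5
Position 6: not relevant
Position 7: not relevant
Position 8: relevant, P@8 = 2/8 = 1/4
Position 9: relevant, P@9 = 3/9 = 1/3
Position 10: not relevant
Position 11: relevant, P@11 = 4/11 = 4/11
Position 12: not relevant
Position 13: not relevant
Sum of P@k = 1/5 + 1/4 + 1/3 + 4/11 = 757/660
AP = 757/660 / 4 = 757/2640

757/2640


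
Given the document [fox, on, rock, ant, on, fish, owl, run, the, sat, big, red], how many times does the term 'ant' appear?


Document has 12 words
Scanning for 'ant':
Found at positions: [3]
Count = 1

1


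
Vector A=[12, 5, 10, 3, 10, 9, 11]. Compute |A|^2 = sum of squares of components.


|A|^2 = sum of squared components
A[0]^2 = 12^2 = 144
A[1]^2 = 5^2 = 25
A[2]^2 = 10^2 = 100
A[3]^2 = 3^2 = 9
A[4]^2 = 10^2 = 100
A[5]^2 = 9^2 = 81
A[6]^2 = 11^2 = 121
Sum = 144 + 25 + 100 + 9 + 100 + 81 + 121 = 580

580


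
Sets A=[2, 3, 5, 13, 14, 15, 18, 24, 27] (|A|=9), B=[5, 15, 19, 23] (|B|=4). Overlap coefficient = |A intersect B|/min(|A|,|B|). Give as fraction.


A intersect B = [5, 15]
|A intersect B| = 2
min(|A|, |B|) = min(9, 4) = 4
Overlap = 2 / 4 = 1/2

1/2


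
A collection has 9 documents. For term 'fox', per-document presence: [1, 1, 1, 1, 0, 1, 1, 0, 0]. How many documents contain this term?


Checking each document for 'fox':
Doc 1: present
Doc 2: present
Doc 3: present
Doc 4: present
Doc 5: absent
Doc 6: present
Doc 7: present
Doc 8: absent
Doc 9: absent
df = sum of presences = 1 + 1 + 1 + 1 + 0 + 1 + 1 + 0 + 0 = 6

6


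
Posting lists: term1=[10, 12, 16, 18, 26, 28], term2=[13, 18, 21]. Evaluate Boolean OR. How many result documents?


Boolean OR: find union of posting lists
term1 docs: [10, 12, 16, 18, 26, 28]
term2 docs: [13, 18, 21]
Union: [10, 12, 13, 16, 18, 21, 26, 28]
|union| = 8

8


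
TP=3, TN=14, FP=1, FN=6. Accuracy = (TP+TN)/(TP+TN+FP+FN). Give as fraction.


Accuracy = (TP + TN) / (TP + TN + FP + FN)
TP + TN = 3 + 14 = 17
Total = 3 + 14 + 1 + 6 = 24
Accuracy = 17 / 24 = 17/24

17/24


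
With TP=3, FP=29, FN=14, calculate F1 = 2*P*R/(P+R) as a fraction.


F1 = 2 * P * R / (P + R)
P = TP/(TP+FP) = 3/32 = 3/32
R = TP/(TP+FN) = 3/17 = 3/17
2 * P * R = 2 * 3/32 * 3/17 = 9/272
P + R = 3/32 + 3/17 = 147/544
F1 = 9/272 / 147/544 = 6/49

6/49


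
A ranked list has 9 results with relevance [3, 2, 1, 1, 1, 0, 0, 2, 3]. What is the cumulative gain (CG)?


Cumulative Gain = sum of relevance scores
Position 1: rel=3, running sum=3
Position 2: rel=2, running sum=5
Position 3: rel=1, running sum=6
Position 4: rel=1, running sum=7
Position 5: rel=1, running sum=8
Position 6: rel=0, running sum=8
Position 7: rel=0, running sum=8
Position 8: rel=2, running sum=10
Position 9: rel=3, running sum=13
CG = 13

13


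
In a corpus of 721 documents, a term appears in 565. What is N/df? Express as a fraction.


IDF ratio = N / df
= 721 / 565
= 721/565

721/565


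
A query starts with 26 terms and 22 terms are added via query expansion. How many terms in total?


Original terms: 26
Expansion terms: 22
Total = 26 + 22 = 48

48


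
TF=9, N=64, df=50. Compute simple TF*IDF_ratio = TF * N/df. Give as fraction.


TF * (N/df)
= 9 * (64/50)
= 9 * 32/25
= 288/25

288/25


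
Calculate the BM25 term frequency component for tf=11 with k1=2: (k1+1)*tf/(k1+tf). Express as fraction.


BM25 TF component = (k1+1)*tf / (k1+tf)
k1 = 2, tf = 11
Numerator = (2+1)*11 = 33
Denominator = 2 + 11 = 13
= 33/13 = 33/13

33/13


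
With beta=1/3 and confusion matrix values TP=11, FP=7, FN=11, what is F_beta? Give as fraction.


P = TP/(TP+FP) = 11/18 = 11/18
R = TP/(TP+FN) = 11/22 = 1/2
beta^2 = 1/3^2 = 1/9
(1 + beta^2) = 10/9
Numerator = (1+beta^2)*P*R = 55/162
Denominator = beta^2*P + R = 11/162 + 1/2 = 46/81
F_beta = 55/92

55/92


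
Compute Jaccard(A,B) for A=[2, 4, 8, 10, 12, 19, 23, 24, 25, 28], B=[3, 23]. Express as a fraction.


A intersect B = [23]
|A intersect B| = 1
A union B = [2, 3, 4, 8, 10, 12, 19, 23, 24, 25, 28]
|A union B| = 11
Jaccard = 1/11 = 1/11

1/11


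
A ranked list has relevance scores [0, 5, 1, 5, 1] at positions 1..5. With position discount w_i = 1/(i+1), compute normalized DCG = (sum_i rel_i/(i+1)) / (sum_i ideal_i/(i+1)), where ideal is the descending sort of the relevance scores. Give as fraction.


Position discount weights w_i = 1/(i+1) for i=1..5:
Weights = [1/2, 1/3, 1/4, 1/5, 1/6]
Actual relevance: [0, 5, 1, 5, 1]
DCG = 0/2 + 5/3 + 1/4 + 5/5 + 1/6 = 37/12
Ideal relevance (sorted desc): [5, 5, 1, 1, 0]
Ideal DCG = 5/2 + 5/3 + 1/4 + 1/5 + 0/6 = 277/60
nDCG = DCG / ideal_DCG = 37/12 / 277/60 = 185/277

185/277


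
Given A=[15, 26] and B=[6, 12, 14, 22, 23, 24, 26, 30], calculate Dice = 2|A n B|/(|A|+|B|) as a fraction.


A intersect B = [26]
|A intersect B| = 1
|A| = 2, |B| = 8
Dice = 2*1 / (2+8)
= 2 / 10 = 1/5

1/5


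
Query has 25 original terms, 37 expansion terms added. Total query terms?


Original terms: 25
Expansion terms: 37
Total = 25 + 37 = 62

62


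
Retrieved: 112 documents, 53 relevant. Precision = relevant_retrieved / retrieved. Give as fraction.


Precision = relevant_retrieved / total_retrieved
= 53 / 112
= 53 / (53 + 59)
= 53/112

53/112


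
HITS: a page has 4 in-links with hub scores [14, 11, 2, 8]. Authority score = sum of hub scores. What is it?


Authority = sum of hub scores of in-linkers
In-link 1: hub score = 14
In-link 2: hub score = 11
In-link 3: hub score = 2
In-link 4: hub score = 8
Authority = 14 + 11 + 2 + 8 = 35

35


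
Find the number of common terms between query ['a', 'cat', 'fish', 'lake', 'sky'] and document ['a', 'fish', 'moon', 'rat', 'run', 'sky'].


Query terms: ['a', 'cat', 'fish', 'lake', 'sky']
Document terms: ['a', 'fish', 'moon', 'rat', 'run', 'sky']
Common terms: ['a', 'fish', 'sky']
Overlap count = 3

3


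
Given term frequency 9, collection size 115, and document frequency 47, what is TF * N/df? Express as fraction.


TF * (N/df)
= 9 * (115/47)
= 9 * 115/47
= 1035/47

1035/47


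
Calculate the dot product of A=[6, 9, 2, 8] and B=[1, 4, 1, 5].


Dot product = sum of element-wise products
A[0]*B[0] = 6*1 = 6
A[1]*B[1] = 9*4 = 36
A[2]*B[2] = 2*1 = 2
A[3]*B[3] = 8*5 = 40
Sum = 6 + 36 + 2 + 40 = 84

84


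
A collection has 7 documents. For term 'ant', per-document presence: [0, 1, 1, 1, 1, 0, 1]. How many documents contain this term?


Checking each document for 'ant':
Doc 1: absent
Doc 2: present
Doc 3: present
Doc 4: present
Doc 5: present
Doc 6: absent
Doc 7: present
df = sum of presences = 0 + 1 + 1 + 1 + 1 + 0 + 1 = 5

5


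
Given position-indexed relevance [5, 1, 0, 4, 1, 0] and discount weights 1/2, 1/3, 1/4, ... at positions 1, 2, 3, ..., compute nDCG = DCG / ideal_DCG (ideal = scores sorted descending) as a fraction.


Position discount weights w_i = 1/(i+1) for i=1..6:
Weights = [1/2, 1/3, 1/4, 1/5, 1/6, 1/7]
Actual relevance: [5, 1, 0, 4, 1, 0]
DCG = 5/2 + 1/3 + 0/4 + 4/5 + 1/6 + 0/7 = 19/5
Ideal relevance (sorted desc): [5, 4, 1, 1, 0, 0]
Ideal DCG = 5/2 + 4/3 + 1/4 + 1/5 + 0/6 + 0/7 = 257/60
nDCG = DCG / ideal_DCG = 19/5 / 257/60 = 228/257

228/257


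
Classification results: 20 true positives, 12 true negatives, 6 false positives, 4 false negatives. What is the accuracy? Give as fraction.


Accuracy = (TP + TN) / (TP + TN + FP + FN)
TP + TN = 20 + 12 = 32
Total = 20 + 12 + 6 + 4 = 42
Accuracy = 32 / 42 = 16/21

16/21


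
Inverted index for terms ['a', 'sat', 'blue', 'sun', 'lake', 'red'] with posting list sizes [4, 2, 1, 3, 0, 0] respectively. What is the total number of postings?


Summing posting list sizes:
'a': 4 postings
'sat': 2 postings
'blue': 1 postings
'sun': 3 postings
'lake': 0 postings
'red': 0 postings
Total = 4 + 2 + 1 + 3 + 0 + 0 = 10

10


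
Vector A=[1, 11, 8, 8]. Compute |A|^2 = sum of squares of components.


|A|^2 = sum of squared components
A[0]^2 = 1^2 = 1
A[1]^2 = 11^2 = 121
A[2]^2 = 8^2 = 64
A[3]^2 = 8^2 = 64
Sum = 1 + 121 + 64 + 64 = 250

250


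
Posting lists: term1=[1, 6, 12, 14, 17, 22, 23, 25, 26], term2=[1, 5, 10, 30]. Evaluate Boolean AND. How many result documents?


Boolean AND: find intersection of posting lists
term1 docs: [1, 6, 12, 14, 17, 22, 23, 25, 26]
term2 docs: [1, 5, 10, 30]
Intersection: [1]
|intersection| = 1

1


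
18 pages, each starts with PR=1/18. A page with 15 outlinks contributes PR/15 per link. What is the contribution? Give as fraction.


Initial PR = 1/18 = 1/18
Outlinks = 15
Contribution per link = PR / outlinks
= 1/18 / 15
= 1/270

1/270


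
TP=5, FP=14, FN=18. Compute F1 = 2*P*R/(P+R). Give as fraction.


F1 = 2 * P * R / (P + R)
P = TP/(TP+FP) = 5/19 = 5/19
R = TP/(TP+FN) = 5/23 = 5/23
2 * P * R = 2 * 5/19 * 5/23 = 50/437
P + R = 5/19 + 5/23 = 210/437
F1 = 50/437 / 210/437 = 5/21

5/21


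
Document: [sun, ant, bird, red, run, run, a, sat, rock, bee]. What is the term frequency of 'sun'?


Document has 10 words
Scanning for 'sun':
Found at positions: [0]
Count = 1

1


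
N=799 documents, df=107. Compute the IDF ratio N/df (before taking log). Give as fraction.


IDF ratio = N / df
= 799 / 107
= 799/107

799/107


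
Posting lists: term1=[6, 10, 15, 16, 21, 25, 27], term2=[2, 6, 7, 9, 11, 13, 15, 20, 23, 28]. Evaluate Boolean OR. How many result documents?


Boolean OR: find union of posting lists
term1 docs: [6, 10, 15, 16, 21, 25, 27]
term2 docs: [2, 6, 7, 9, 11, 13, 15, 20, 23, 28]
Union: [2, 6, 7, 9, 10, 11, 13, 15, 16, 20, 21, 23, 25, 27, 28]
|union| = 15

15


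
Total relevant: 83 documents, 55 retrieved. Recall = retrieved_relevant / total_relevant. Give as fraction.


Recall = retrieved_relevant / total_relevant
= 55 / 83
= 55 / (55 + 28)
= 55/83

55/83


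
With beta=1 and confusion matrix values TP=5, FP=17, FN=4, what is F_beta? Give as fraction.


P = TP/(TP+FP) = 5/22 = 5/22
R = TP/(TP+FN) = 5/9 = 5/9
beta^2 = 1^2 = 1
(1 + beta^2) = 2
Numerator = (1+beta^2)*P*R = 25/99
Denominator = beta^2*P + R = 5/22 + 5/9 = 155/198
F_beta = 10/31

10/31


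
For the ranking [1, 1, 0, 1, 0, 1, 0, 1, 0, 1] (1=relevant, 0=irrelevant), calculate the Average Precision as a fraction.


Computing P@k for each relevant position:
Position 1: relevant, P@1 = 1/1 = 1
Position 2: relevant, P@2 = 2/2 = 1
Position 3: not relevant
Position 4: relevant, P@4 = 3/4 = 3/4
Position 5: not relevant
Position 6: relevant, P@6 = 4/6 = 2/3
Position 7: not relevant
Position 8: relevant, P@8 = 5/8 = 5/8
Position 9: not relevant
Position 10: relevant, P@10 = 6/10 = 3/5
Sum of P@k = 1 + 1 + 3/4 + 2/3 + 5/8 + 3/5 = 557/120
AP = 557/120 / 6 = 557/720

557/720


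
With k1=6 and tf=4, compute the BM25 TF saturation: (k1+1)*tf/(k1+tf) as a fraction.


BM25 TF component = (k1+1)*tf / (k1+tf)
k1 = 6, tf = 4
Numerator = (6+1)*4 = 28
Denominator = 6 + 4 = 10
= 28/10 = 14/5

14/5


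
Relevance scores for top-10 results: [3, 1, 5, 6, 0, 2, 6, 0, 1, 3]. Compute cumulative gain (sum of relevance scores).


Cumulative Gain = sum of relevance scores
Position 1: rel=3, running sum=3
Position 2: rel=1, running sum=4
Position 3: rel=5, running sum=9
Position 4: rel=6, running sum=15
Position 5: rel=0, running sum=15
Position 6: rel=2, running sum=17
Position 7: rel=6, running sum=23
Position 8: rel=0, running sum=23
Position 9: rel=1, running sum=24
Position 10: rel=3, running sum=27
CG = 27

27


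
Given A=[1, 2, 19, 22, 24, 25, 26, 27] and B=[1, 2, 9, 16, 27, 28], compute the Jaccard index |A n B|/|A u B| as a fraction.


A intersect B = [1, 2, 27]
|A intersect B| = 3
A union B = [1, 2, 9, 16, 19, 22, 24, 25, 26, 27, 28]
|A union B| = 11
Jaccard = 3/11 = 3/11

3/11


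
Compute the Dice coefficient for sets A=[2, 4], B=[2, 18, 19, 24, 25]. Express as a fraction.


A intersect B = [2]
|A intersect B| = 1
|A| = 2, |B| = 5
Dice = 2*1 / (2+5)
= 2 / 7 = 2/7

2/7


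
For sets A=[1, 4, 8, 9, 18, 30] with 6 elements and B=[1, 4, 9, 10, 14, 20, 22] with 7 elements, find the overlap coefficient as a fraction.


A intersect B = [1, 4, 9]
|A intersect B| = 3
min(|A|, |B|) = min(6, 7) = 6
Overlap = 3 / 6 = 1/2

1/2


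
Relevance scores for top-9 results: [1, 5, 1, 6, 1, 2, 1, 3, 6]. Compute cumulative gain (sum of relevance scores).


Cumulative Gain = sum of relevance scores
Position 1: rel=1, running sum=1
Position 2: rel=5, running sum=6
Position 3: rel=1, running sum=7
Position 4: rel=6, running sum=13
Position 5: rel=1, running sum=14
Position 6: rel=2, running sum=16
Position 7: rel=1, running sum=17
Position 8: rel=3, running sum=20
Position 9: rel=6, running sum=26
CG = 26

26


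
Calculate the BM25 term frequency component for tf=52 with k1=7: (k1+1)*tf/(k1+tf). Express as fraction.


BM25 TF component = (k1+1)*tf / (k1+tf)
k1 = 7, tf = 52
Numerator = (7+1)*52 = 416
Denominator = 7 + 52 = 59
= 416/59 = 416/59

416/59


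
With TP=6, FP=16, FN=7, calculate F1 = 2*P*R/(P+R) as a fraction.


F1 = 2 * P * R / (P + R)
P = TP/(TP+FP) = 6/22 = 3/11
R = TP/(TP+FN) = 6/13 = 6/13
2 * P * R = 2 * 3/11 * 6/13 = 36/143
P + R = 3/11 + 6/13 = 105/143
F1 = 36/143 / 105/143 = 12/35

12/35


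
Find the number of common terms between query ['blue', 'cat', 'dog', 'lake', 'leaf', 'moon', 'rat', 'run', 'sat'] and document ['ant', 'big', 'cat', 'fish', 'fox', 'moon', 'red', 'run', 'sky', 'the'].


Query terms: ['blue', 'cat', 'dog', 'lake', 'leaf', 'moon', 'rat', 'run', 'sat']
Document terms: ['ant', 'big', 'cat', 'fish', 'fox', 'moon', 'red', 'run', 'sky', 'the']
Common terms: ['cat', 'moon', 'run']
Overlap count = 3

3


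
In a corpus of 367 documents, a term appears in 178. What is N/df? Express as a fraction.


IDF ratio = N / df
= 367 / 178
= 367/178

367/178


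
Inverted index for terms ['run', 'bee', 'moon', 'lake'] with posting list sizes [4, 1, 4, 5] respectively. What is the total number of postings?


Summing posting list sizes:
'run': 4 postings
'bee': 1 postings
'moon': 4 postings
'lake': 5 postings
Total = 4 + 1 + 4 + 5 = 14

14


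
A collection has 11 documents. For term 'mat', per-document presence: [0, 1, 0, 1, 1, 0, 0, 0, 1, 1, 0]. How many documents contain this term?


Checking each document for 'mat':
Doc 1: absent
Doc 2: present
Doc 3: absent
Doc 4: present
Doc 5: present
Doc 6: absent
Doc 7: absent
Doc 8: absent
Doc 9: present
Doc 10: present
Doc 11: absent
df = sum of presences = 0 + 1 + 0 + 1 + 1 + 0 + 0 + 0 + 1 + 1 + 0 = 5

5


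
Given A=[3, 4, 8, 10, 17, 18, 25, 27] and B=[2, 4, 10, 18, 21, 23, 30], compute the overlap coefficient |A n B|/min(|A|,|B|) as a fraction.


A intersect B = [4, 10, 18]
|A intersect B| = 3
min(|A|, |B|) = min(8, 7) = 7
Overlap = 3 / 7 = 3/7

3/7


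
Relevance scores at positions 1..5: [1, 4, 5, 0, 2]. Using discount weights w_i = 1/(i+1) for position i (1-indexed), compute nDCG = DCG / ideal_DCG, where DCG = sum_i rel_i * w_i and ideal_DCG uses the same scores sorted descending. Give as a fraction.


Position discount weights w_i = 1/(i+1) for i=1..5:
Weights = [1/2, 1/3, 1/4, 1/5, 1/6]
Actual relevance: [1, 4, 5, 0, 2]
DCG = 1/2 + 4/3 + 5/4 + 0/5 + 2/6 = 41/12
Ideal relevance (sorted desc): [5, 4, 2, 1, 0]
Ideal DCG = 5/2 + 4/3 + 2/4 + 1/5 + 0/6 = 68/15
nDCG = DCG / ideal_DCG = 41/12 / 68/15 = 205/272

205/272


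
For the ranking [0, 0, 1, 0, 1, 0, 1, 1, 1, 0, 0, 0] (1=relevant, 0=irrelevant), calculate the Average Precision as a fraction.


Computing P@k for each relevant position:
Position 1: not relevant
Position 2: not relevant
Position 3: relevant, P@3 = 1/3 = 1/3
Position 4: not relevant
Position 5: relevant, P@5 = 2/5 = 2/5
Position 6: not relevant
Position 7: relevant, P@7 = 3/7 = 3/7
Position 8: relevant, P@8 = 4/8 = 1/2
Position 9: relevant, P@9 = 5/9 = 5/9
Position 10: not relevant
Position 11: not relevant
Position 12: not relevant
Sum of P@k = 1/3 + 2/5 + 3/7 + 1/2 + 5/9 = 1397/630
AP = 1397/630 / 5 = 1397/3150

1397/3150


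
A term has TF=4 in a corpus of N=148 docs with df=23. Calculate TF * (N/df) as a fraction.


TF * (N/df)
= 4 * (148/23)
= 4 * 148/23
= 592/23

592/23


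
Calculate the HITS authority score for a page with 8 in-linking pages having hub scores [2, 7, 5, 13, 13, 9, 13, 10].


Authority = sum of hub scores of in-linkers
In-link 1: hub score = 2
In-link 2: hub score = 7
In-link 3: hub score = 5
In-link 4: hub score = 13
In-link 5: hub score = 13
In-link 6: hub score = 9
In-link 7: hub score = 13
In-link 8: hub score = 10
Authority = 2 + 7 + 5 + 13 + 13 + 9 + 13 + 10 = 72

72


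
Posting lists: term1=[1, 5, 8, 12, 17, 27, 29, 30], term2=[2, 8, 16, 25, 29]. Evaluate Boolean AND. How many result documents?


Boolean AND: find intersection of posting lists
term1 docs: [1, 5, 8, 12, 17, 27, 29, 30]
term2 docs: [2, 8, 16, 25, 29]
Intersection: [8, 29]
|intersection| = 2

2


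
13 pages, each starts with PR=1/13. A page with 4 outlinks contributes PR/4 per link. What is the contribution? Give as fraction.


Initial PR = 1/13 = 1/13
Outlinks = 4
Contribution per link = PR / outlinks
= 1/13 / 4
= 1/52

1/52


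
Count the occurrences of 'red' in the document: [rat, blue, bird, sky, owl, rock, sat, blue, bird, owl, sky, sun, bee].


Document has 13 words
Scanning for 'red':
Term not found in document
Count = 0

0


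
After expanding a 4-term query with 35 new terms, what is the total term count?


Original terms: 4
Expansion terms: 35
Total = 4 + 35 = 39

39


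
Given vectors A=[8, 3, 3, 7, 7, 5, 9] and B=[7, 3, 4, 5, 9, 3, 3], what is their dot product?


Dot product = sum of element-wise products
A[0]*B[0] = 8*7 = 56
A[1]*B[1] = 3*3 = 9
A[2]*B[2] = 3*4 = 12
A[3]*B[3] = 7*5 = 35
A[4]*B[4] = 7*9 = 63
A[5]*B[5] = 5*3 = 15
A[6]*B[6] = 9*3 = 27
Sum = 56 + 9 + 12 + 35 + 63 + 15 + 27 = 217

217


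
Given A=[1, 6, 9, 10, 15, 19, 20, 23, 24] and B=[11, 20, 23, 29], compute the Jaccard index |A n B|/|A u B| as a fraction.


A intersect B = [20, 23]
|A intersect B| = 2
A union B = [1, 6, 9, 10, 11, 15, 19, 20, 23, 24, 29]
|A union B| = 11
Jaccard = 2/11 = 2/11

2/11


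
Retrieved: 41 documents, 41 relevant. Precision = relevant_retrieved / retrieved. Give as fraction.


Precision = relevant_retrieved / total_retrieved
= 41 / 41
= 41 / (41 + 0)
= 1

1


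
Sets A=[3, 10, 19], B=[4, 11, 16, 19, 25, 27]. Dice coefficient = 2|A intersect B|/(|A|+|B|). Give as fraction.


A intersect B = [19]
|A intersect B| = 1
|A| = 3, |B| = 6
Dice = 2*1 / (3+6)
= 2 / 9 = 2/9

2/9


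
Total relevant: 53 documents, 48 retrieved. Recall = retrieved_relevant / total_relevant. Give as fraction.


Recall = retrieved_relevant / total_relevant
= 48 / 53
= 48 / (48 + 5)
= 48/53

48/53


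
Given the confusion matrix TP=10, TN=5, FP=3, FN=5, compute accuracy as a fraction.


Accuracy = (TP + TN) / (TP + TN + FP + FN)
TP + TN = 10 + 5 = 15
Total = 10 + 5 + 3 + 5 = 23
Accuracy = 15 / 23 = 15/23

15/23


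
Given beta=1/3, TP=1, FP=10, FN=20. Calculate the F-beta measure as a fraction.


P = TP/(TP+FP) = 1/11 = 1/11
R = TP/(TP+FN) = 1/21 = 1/21
beta^2 = 1/3^2 = 1/9
(1 + beta^2) = 10/9
Numerator = (1+beta^2)*P*R = 10/2079
Denominator = beta^2*P + R = 1/99 + 1/21 = 40/693
F_beta = 1/12

1/12


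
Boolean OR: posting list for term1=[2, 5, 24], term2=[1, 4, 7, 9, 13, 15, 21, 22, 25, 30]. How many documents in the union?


Boolean OR: find union of posting lists
term1 docs: [2, 5, 24]
term2 docs: [1, 4, 7, 9, 13, 15, 21, 22, 25, 30]
Union: [1, 2, 4, 5, 7, 9, 13, 15, 21, 22, 24, 25, 30]
|union| = 13

13


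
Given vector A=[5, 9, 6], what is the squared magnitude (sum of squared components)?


|A|^2 = sum of squared components
A[0]^2 = 5^2 = 25
A[1]^2 = 9^2 = 81
A[2]^2 = 6^2 = 36
Sum = 25 + 81 + 36 = 142

142


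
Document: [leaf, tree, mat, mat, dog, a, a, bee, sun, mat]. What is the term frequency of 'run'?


Document has 10 words
Scanning for 'run':
Term not found in document
Count = 0

0


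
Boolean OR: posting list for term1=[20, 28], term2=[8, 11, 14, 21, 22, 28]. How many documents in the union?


Boolean OR: find union of posting lists
term1 docs: [20, 28]
term2 docs: [8, 11, 14, 21, 22, 28]
Union: [8, 11, 14, 20, 21, 22, 28]
|union| = 7

7


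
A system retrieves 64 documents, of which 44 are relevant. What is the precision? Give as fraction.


Precision = relevant_retrieved / total_retrieved
= 44 / 64
= 44 / (44 + 20)
= 11/16

11/16


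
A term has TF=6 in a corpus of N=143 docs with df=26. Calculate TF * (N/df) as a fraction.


TF * (N/df)
= 6 * (143/26)
= 6 * 11/2
= 33

33


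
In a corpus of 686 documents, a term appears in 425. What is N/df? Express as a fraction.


IDF ratio = N / df
= 686 / 425
= 686/425

686/425


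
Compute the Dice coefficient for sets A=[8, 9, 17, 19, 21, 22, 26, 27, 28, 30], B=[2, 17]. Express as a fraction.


A intersect B = [17]
|A intersect B| = 1
|A| = 10, |B| = 2
Dice = 2*1 / (10+2)
= 2 / 12 = 1/6

1/6


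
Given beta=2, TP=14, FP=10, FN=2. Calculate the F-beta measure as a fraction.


P = TP/(TP+FP) = 14/24 = 7/12
R = TP/(TP+FN) = 14/16 = 7/8
beta^2 = 2^2 = 4
(1 + beta^2) = 5
Numerator = (1+beta^2)*P*R = 245/96
Denominator = beta^2*P + R = 7/3 + 7/8 = 77/24
F_beta = 35/44

35/44


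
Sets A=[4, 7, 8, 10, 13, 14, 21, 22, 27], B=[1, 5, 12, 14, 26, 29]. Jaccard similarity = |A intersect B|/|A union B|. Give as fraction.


A intersect B = [14]
|A intersect B| = 1
A union B = [1, 4, 5, 7, 8, 10, 12, 13, 14, 21, 22, 26, 27, 29]
|A union B| = 14
Jaccard = 1/14 = 1/14

1/14


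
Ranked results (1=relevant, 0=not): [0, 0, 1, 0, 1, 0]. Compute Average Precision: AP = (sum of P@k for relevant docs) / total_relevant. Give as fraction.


Computing P@k for each relevant position:
Position 1: not relevant
Position 2: not relevant
Position 3: relevant, P@3 = 1/3 = 1/3
Position 4: not relevant
Position 5: relevant, P@5 = 2/5 = 2/5
Position 6: not relevant
Sum of P@k = 1/3 + 2/5 = 11/15
AP = 11/15 / 2 = 11/30

11/30


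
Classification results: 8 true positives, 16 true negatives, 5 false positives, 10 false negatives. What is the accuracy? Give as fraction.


Accuracy = (TP + TN) / (TP + TN + FP + FN)
TP + TN = 8 + 16 = 24
Total = 8 + 16 + 5 + 10 = 39
Accuracy = 24 / 39 = 8/13

8/13


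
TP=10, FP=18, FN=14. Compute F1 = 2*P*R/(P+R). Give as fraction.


F1 = 2 * P * R / (P + R)
P = TP/(TP+FP) = 10/28 = 5/14
R = TP/(TP+FN) = 10/24 = 5/12
2 * P * R = 2 * 5/14 * 5/12 = 25/84
P + R = 5/14 + 5/12 = 65/84
F1 = 25/84 / 65/84 = 5/13

5/13


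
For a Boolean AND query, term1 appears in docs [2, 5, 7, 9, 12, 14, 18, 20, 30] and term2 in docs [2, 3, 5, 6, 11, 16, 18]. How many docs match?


Boolean AND: find intersection of posting lists
term1 docs: [2, 5, 7, 9, 12, 14, 18, 20, 30]
term2 docs: [2, 3, 5, 6, 11, 16, 18]
Intersection: [2, 5, 18]
|intersection| = 3

3


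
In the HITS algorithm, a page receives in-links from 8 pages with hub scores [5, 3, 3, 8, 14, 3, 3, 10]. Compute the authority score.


Authority = sum of hub scores of in-linkers
In-link 1: hub score = 5
In-link 2: hub score = 3
In-link 3: hub score = 3
In-link 4: hub score = 8
In-link 5: hub score = 14
In-link 6: hub score = 3
In-link 7: hub score = 3
In-link 8: hub score = 10
Authority = 5 + 3 + 3 + 8 + 14 + 3 + 3 + 10 = 49

49


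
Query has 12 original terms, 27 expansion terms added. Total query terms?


Original terms: 12
Expansion terms: 27
Total = 12 + 27 = 39

39


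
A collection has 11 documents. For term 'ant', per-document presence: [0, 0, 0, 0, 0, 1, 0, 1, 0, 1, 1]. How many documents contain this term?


Checking each document for 'ant':
Doc 1: absent
Doc 2: absent
Doc 3: absent
Doc 4: absent
Doc 5: absent
Doc 6: present
Doc 7: absent
Doc 8: present
Doc 9: absent
Doc 10: present
Doc 11: present
df = sum of presences = 0 + 0 + 0 + 0 + 0 + 1 + 0 + 1 + 0 + 1 + 1 = 4

4


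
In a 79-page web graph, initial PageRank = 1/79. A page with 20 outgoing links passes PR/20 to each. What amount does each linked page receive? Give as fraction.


Initial PR = 1/79 = 1/79
Outlinks = 20
Contribution per link = PR / outlinks
= 1/79 / 20
= 1/1580

1/1580


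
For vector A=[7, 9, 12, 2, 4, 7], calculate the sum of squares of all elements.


|A|^2 = sum of squared components
A[0]^2 = 7^2 = 49
A[1]^2 = 9^2 = 81
A[2]^2 = 12^2 = 144
A[3]^2 = 2^2 = 4
A[4]^2 = 4^2 = 16
A[5]^2 = 7^2 = 49
Sum = 49 + 81 + 144 + 4 + 16 + 49 = 343

343


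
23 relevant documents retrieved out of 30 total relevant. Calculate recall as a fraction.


Recall = retrieved_relevant / total_relevant
= 23 / 30
= 23 / (23 + 7)
= 23/30

23/30


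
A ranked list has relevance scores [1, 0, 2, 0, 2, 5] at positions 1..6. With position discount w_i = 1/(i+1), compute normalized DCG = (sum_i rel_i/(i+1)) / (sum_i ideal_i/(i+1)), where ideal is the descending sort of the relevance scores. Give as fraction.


Position discount weights w_i = 1/(i+1) for i=1..6:
Weights = [1/2, 1/3, 1/4, 1/5, 1/6, 1/7]
Actual relevance: [1, 0, 2, 0, 2, 5]
DCG = 1/2 + 0/3 + 2/4 + 0/5 + 2/6 + 5/7 = 43/21
Ideal relevance (sorted desc): [5, 2, 2, 1, 0, 0]
Ideal DCG = 5/2 + 2/3 + 2/4 + 1/5 + 0/6 + 0/7 = 58/15
nDCG = DCG / ideal_DCG = 43/21 / 58/15 = 215/406

215/406


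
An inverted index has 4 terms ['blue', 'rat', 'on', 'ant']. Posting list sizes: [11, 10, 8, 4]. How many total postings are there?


Summing posting list sizes:
'blue': 11 postings
'rat': 10 postings
'on': 8 postings
'ant': 4 postings
Total = 11 + 10 + 8 + 4 = 33

33


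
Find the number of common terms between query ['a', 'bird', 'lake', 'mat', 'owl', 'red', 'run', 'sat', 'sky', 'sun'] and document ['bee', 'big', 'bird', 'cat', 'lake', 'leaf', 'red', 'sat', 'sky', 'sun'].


Query terms: ['a', 'bird', 'lake', 'mat', 'owl', 'red', 'run', 'sat', 'sky', 'sun']
Document terms: ['bee', 'big', 'bird', 'cat', 'lake', 'leaf', 'red', 'sat', 'sky', 'sun']
Common terms: ['bird', 'lake', 'red', 'sat', 'sky', 'sun']
Overlap count = 6

6


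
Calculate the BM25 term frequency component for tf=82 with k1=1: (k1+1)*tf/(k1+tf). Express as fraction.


BM25 TF component = (k1+1)*tf / (k1+tf)
k1 = 1, tf = 82
Numerator = (1+1)*82 = 164
Denominator = 1 + 82 = 83
= 164/83 = 164/83

164/83


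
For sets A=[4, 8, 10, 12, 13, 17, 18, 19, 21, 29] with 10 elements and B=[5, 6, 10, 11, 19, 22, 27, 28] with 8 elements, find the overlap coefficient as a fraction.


A intersect B = [10, 19]
|A intersect B| = 2
min(|A|, |B|) = min(10, 8) = 8
Overlap = 2 / 8 = 1/4

1/4


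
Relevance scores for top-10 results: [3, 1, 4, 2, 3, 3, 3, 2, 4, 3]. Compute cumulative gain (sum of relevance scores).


Cumulative Gain = sum of relevance scores
Position 1: rel=3, running sum=3
Position 2: rel=1, running sum=4
Position 3: rel=4, running sum=8
Position 4: rel=2, running sum=10
Position 5: rel=3, running sum=13
Position 6: rel=3, running sum=16
Position 7: rel=3, running sum=19
Position 8: rel=2, running sum=21
Position 9: rel=4, running sum=25
Position 10: rel=3, running sum=28
CG = 28

28


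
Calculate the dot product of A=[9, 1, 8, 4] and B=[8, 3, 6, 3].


Dot product = sum of element-wise products
A[0]*B[0] = 9*8 = 72
A[1]*B[1] = 1*3 = 3
A[2]*B[2] = 8*6 = 48
A[3]*B[3] = 4*3 = 12
Sum = 72 + 3 + 48 + 12 = 135

135


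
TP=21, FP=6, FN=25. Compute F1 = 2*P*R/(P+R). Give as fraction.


F1 = 2 * P * R / (P + R)
P = TP/(TP+FP) = 21/27 = 7/9
R = TP/(TP+FN) = 21/46 = 21/46
2 * P * R = 2 * 7/9 * 21/46 = 49/69
P + R = 7/9 + 21/46 = 511/414
F1 = 49/69 / 511/414 = 42/73

42/73


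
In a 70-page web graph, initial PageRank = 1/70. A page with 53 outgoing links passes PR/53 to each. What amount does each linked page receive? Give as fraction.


Initial PR = 1/70 = 1/70
Outlinks = 53
Contribution per link = PR / outlinks
= 1/70 / 53
= 1/3710

1/3710


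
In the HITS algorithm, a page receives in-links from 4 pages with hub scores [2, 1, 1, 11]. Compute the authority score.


Authority = sum of hub scores of in-linkers
In-link 1: hub score = 2
In-link 2: hub score = 1
In-link 3: hub score = 1
In-link 4: hub score = 11
Authority = 2 + 1 + 1 + 11 = 15

15


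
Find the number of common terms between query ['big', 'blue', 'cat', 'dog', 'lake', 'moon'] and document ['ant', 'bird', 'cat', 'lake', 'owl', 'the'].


Query terms: ['big', 'blue', 'cat', 'dog', 'lake', 'moon']
Document terms: ['ant', 'bird', 'cat', 'lake', 'owl', 'the']
Common terms: ['cat', 'lake']
Overlap count = 2

2


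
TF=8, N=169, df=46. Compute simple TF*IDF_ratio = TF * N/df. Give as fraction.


TF * (N/df)
= 8 * (169/46)
= 8 * 169/46
= 676/23

676/23


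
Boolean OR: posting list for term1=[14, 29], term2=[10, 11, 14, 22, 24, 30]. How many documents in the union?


Boolean OR: find union of posting lists
term1 docs: [14, 29]
term2 docs: [10, 11, 14, 22, 24, 30]
Union: [10, 11, 14, 22, 24, 29, 30]
|union| = 7

7


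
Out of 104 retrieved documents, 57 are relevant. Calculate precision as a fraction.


Precision = relevant_retrieved / total_retrieved
= 57 / 104
= 57 / (57 + 47)
= 57/104

57/104


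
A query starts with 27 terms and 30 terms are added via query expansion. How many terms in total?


Original terms: 27
Expansion terms: 30
Total = 27 + 30 = 57

57


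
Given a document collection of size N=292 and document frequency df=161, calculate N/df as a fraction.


IDF ratio = N / df
= 292 / 161
= 292/161

292/161


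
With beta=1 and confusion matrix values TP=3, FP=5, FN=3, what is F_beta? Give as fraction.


P = TP/(TP+FP) = 3/8 = 3/8
R = TP/(TP+FN) = 3/6 = 1/2
beta^2 = 1^2 = 1
(1 + beta^2) = 2
Numerator = (1+beta^2)*P*R = 3/8
Denominator = beta^2*P + R = 3/8 + 1/2 = 7/8
F_beta = 3/7

3/7


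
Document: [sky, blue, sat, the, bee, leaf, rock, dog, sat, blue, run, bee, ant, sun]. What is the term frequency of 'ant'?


Document has 14 words
Scanning for 'ant':
Found at positions: [12]
Count = 1

1


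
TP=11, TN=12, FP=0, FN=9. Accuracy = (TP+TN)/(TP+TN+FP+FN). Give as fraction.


Accuracy = (TP + TN) / (TP + TN + FP + FN)
TP + TN = 11 + 12 = 23
Total = 11 + 12 + 0 + 9 = 32
Accuracy = 23 / 32 = 23/32

23/32


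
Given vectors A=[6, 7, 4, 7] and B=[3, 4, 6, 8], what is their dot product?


Dot product = sum of element-wise products
A[0]*B[0] = 6*3 = 18
A[1]*B[1] = 7*4 = 28
A[2]*B[2] = 4*6 = 24
A[3]*B[3] = 7*8 = 56
Sum = 18 + 28 + 24 + 56 = 126

126


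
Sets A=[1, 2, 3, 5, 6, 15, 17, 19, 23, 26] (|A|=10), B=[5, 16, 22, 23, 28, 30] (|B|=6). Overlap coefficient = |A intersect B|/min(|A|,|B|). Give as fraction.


A intersect B = [5, 23]
|A intersect B| = 2
min(|A|, |B|) = min(10, 6) = 6
Overlap = 2 / 6 = 1/3

1/3


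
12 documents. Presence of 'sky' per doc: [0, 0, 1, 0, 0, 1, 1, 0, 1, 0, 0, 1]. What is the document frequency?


Checking each document for 'sky':
Doc 1: absent
Doc 2: absent
Doc 3: present
Doc 4: absent
Doc 5: absent
Doc 6: present
Doc 7: present
Doc 8: absent
Doc 9: present
Doc 10: absent
Doc 11: absent
Doc 12: present
df = sum of presences = 0 + 0 + 1 + 0 + 0 + 1 + 1 + 0 + 1 + 0 + 0 + 1 = 5

5


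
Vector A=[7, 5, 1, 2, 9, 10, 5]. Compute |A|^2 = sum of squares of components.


|A|^2 = sum of squared components
A[0]^2 = 7^2 = 49
A[1]^2 = 5^2 = 25
A[2]^2 = 1^2 = 1
A[3]^2 = 2^2 = 4
A[4]^2 = 9^2 = 81
A[5]^2 = 10^2 = 100
A[6]^2 = 5^2 = 25
Sum = 49 + 25 + 1 + 4 + 81 + 100 + 25 = 285

285


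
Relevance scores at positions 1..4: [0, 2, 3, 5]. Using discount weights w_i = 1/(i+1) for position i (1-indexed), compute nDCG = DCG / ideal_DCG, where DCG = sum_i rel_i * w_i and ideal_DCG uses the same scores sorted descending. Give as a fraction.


Position discount weights w_i = 1/(i+1) for i=1..4:
Weights = [1/2, 1/3, 1/4, 1/5]
Actual relevance: [0, 2, 3, 5]
DCG = 0/2 + 2/3 + 3/4 + 5/5 = 29/12
Ideal relevance (sorted desc): [5, 3, 2, 0]
Ideal DCG = 5/2 + 3/3 + 2/4 + 0/5 = 4
nDCG = DCG / ideal_DCG = 29/12 / 4 = 29/48

29/48


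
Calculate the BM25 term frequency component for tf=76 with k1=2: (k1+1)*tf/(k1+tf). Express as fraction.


BM25 TF component = (k1+1)*tf / (k1+tf)
k1 = 2, tf = 76
Numerator = (2+1)*76 = 228
Denominator = 2 + 76 = 78
= 228/78 = 38/13

38/13


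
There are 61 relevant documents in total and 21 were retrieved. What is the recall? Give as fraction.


Recall = retrieved_relevant / total_relevant
= 21 / 61
= 21 / (21 + 40)
= 21/61

21/61


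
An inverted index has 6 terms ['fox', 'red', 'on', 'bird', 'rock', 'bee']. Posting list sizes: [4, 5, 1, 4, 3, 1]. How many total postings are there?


Summing posting list sizes:
'fox': 4 postings
'red': 5 postings
'on': 1 postings
'bird': 4 postings
'rock': 3 postings
'bee': 1 postings
Total = 4 + 5 + 1 + 4 + 3 + 1 = 18

18


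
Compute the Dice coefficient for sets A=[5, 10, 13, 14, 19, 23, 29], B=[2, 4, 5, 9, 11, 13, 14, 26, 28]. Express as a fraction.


A intersect B = [5, 13, 14]
|A intersect B| = 3
|A| = 7, |B| = 9
Dice = 2*3 / (7+9)
= 6 / 16 = 3/8

3/8


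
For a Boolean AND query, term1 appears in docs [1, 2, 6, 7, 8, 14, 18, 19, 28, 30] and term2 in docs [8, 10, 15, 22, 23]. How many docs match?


Boolean AND: find intersection of posting lists
term1 docs: [1, 2, 6, 7, 8, 14, 18, 19, 28, 30]
term2 docs: [8, 10, 15, 22, 23]
Intersection: [8]
|intersection| = 1

1


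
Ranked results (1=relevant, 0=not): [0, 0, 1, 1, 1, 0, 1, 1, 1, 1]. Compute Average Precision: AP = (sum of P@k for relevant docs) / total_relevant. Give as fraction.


Computing P@k for each relevant position:
Position 1: not relevant
Position 2: not relevant
Position 3: relevant, P@3 = 1/3 = 1/3
Position 4: relevant, P@4 = 2/4 = 1/2
Position 5: relevant, P@5 = 3/5 = 3/5
Position 6: not relevant
Position 7: relevant, P@7 = 4/7 = 4/7
Position 8: relevant, P@8 = 5/8 = 5/8
Position 9: relevant, P@9 = 6/9 = 2/3
Position 10: relevant, P@10 = 7/10 = 7/10
Sum of P@k = 1/3 + 1/2 + 3/5 + 4/7 + 5/8 + 2/3 + 7/10 = 1119/280
AP = 1119/280 / 7 = 1119/1960

1119/1960


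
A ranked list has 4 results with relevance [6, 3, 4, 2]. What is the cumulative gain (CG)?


Cumulative Gain = sum of relevance scores
Position 1: rel=6, running sum=6
Position 2: rel=3, running sum=9
Position 3: rel=4, running sum=13
Position 4: rel=2, running sum=15
CG = 15

15


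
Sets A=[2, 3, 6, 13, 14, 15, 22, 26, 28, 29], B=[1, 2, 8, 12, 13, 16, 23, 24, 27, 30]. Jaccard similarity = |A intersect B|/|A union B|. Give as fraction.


A intersect B = [2, 13]
|A intersect B| = 2
A union B = [1, 2, 3, 6, 8, 12, 13, 14, 15, 16, 22, 23, 24, 26, 27, 28, 29, 30]
|A union B| = 18
Jaccard = 2/18 = 1/9

1/9


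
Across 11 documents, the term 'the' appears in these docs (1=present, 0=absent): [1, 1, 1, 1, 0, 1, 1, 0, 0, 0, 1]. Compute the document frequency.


Checking each document for 'the':
Doc 1: present
Doc 2: present
Doc 3: present
Doc 4: present
Doc 5: absent
Doc 6: present
Doc 7: present
Doc 8: absent
Doc 9: absent
Doc 10: absent
Doc 11: present
df = sum of presences = 1 + 1 + 1 + 1 + 0 + 1 + 1 + 0 + 0 + 0 + 1 = 7

7


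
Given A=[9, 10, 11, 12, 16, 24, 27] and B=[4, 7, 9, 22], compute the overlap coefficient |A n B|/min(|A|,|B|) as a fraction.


A intersect B = [9]
|A intersect B| = 1
min(|A|, |B|) = min(7, 4) = 4
Overlap = 1 / 4 = 1/4

1/4


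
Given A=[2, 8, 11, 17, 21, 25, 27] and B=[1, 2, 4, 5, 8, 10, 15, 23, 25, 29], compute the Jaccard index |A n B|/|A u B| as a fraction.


A intersect B = [2, 8, 25]
|A intersect B| = 3
A union B = [1, 2, 4, 5, 8, 10, 11, 15, 17, 21, 23, 25, 27, 29]
|A union B| = 14
Jaccard = 3/14 = 3/14

3/14


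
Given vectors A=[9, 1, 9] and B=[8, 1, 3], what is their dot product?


Dot product = sum of element-wise products
A[0]*B[0] = 9*8 = 72
A[1]*B[1] = 1*1 = 1
A[2]*B[2] = 9*3 = 27
Sum = 72 + 1 + 27 = 100

100


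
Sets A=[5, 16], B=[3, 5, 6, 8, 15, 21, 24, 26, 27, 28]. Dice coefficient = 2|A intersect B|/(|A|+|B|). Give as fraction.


A intersect B = [5]
|A intersect B| = 1
|A| = 2, |B| = 10
Dice = 2*1 / (2+10)
= 2 / 12 = 1/6

1/6


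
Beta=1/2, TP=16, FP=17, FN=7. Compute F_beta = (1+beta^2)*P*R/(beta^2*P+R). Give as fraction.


P = TP/(TP+FP) = 16/33 = 16/33
R = TP/(TP+FN) = 16/23 = 16/23
beta^2 = 1/2^2 = 1/4
(1 + beta^2) = 5/4
Numerator = (1+beta^2)*P*R = 320/759
Denominator = beta^2*P + R = 4/33 + 16/23 = 620/759
F_beta = 16/31

16/31


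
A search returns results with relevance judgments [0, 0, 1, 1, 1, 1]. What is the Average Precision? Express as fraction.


Computing P@k for each relevant position:
Position 1: not relevant
Position 2: not relevant
Position 3: relevant, P@3 = 1/3 = 1/3
Position 4: relevant, P@4 = 2/4 = 1/2
Position 5: relevant, P@5 = 3/5 = 3/5
Position 6: relevant, P@6 = 4/6 = 2/3
Sum of P@k = 1/3 + 1/2 + 3/5 + 2/3 = 21/10
AP = 21/10 / 4 = 21/40

21/40


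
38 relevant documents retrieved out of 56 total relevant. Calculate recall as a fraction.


Recall = retrieved_relevant / total_relevant
= 38 / 56
= 38 / (38 + 18)
= 19/28

19/28


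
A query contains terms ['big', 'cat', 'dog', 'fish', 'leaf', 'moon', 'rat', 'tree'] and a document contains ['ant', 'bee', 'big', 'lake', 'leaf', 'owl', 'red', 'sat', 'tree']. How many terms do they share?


Query terms: ['big', 'cat', 'dog', 'fish', 'leaf', 'moon', 'rat', 'tree']
Document terms: ['ant', 'bee', 'big', 'lake', 'leaf', 'owl', 'red', 'sat', 'tree']
Common terms: ['big', 'leaf', 'tree']
Overlap count = 3

3


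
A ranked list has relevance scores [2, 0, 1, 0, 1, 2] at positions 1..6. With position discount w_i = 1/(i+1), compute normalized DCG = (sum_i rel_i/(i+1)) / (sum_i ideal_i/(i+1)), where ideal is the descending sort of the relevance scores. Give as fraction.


Position discount weights w_i = 1/(i+1) for i=1..6:
Weights = [1/2, 1/3, 1/4, 1/5, 1/6, 1/7]
Actual relevance: [2, 0, 1, 0, 1, 2]
DCG = 2/2 + 0/3 + 1/4 + 0/5 + 1/6 + 2/7 = 143/84
Ideal relevance (sorted desc): [2, 2, 1, 1, 0, 0]
Ideal DCG = 2/2 + 2/3 + 1/4 + 1/5 + 0/6 + 0/7 = 127/60
nDCG = DCG / ideal_DCG = 143/84 / 127/60 = 715/889

715/889


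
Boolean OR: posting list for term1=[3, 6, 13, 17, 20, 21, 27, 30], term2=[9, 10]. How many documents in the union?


Boolean OR: find union of posting lists
term1 docs: [3, 6, 13, 17, 20, 21, 27, 30]
term2 docs: [9, 10]
Union: [3, 6, 9, 10, 13, 17, 20, 21, 27, 30]
|union| = 10

10


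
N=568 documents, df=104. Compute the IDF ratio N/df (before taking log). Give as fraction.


IDF ratio = N / df
= 568 / 104
= 71/13

71/13


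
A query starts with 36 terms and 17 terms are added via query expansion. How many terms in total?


Original terms: 36
Expansion terms: 17
Total = 36 + 17 = 53

53


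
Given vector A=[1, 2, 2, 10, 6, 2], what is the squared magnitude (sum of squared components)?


|A|^2 = sum of squared components
A[0]^2 = 1^2 = 1
A[1]^2 = 2^2 = 4
A[2]^2 = 2^2 = 4
A[3]^2 = 10^2 = 100
A[4]^2 = 6^2 = 36
A[5]^2 = 2^2 = 4
Sum = 1 + 4 + 4 + 100 + 36 + 4 = 149

149


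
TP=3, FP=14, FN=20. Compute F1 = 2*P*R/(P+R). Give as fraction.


F1 = 2 * P * R / (P + R)
P = TP/(TP+FP) = 3/17 = 3/17
R = TP/(TP+FN) = 3/23 = 3/23
2 * P * R = 2 * 3/17 * 3/23 = 18/391
P + R = 3/17 + 3/23 = 120/391
F1 = 18/391 / 120/391 = 3/20

3/20


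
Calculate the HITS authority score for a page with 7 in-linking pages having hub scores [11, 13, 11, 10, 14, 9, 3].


Authority = sum of hub scores of in-linkers
In-link 1: hub score = 11
In-link 2: hub score = 13
In-link 3: hub score = 11
In-link 4: hub score = 10
In-link 5: hub score = 14
In-link 6: hub score = 9
In-link 7: hub score = 3
Authority = 11 + 13 + 11 + 10 + 14 + 9 + 3 = 71

71


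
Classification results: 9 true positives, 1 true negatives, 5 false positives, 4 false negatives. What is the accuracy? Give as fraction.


Accuracy = (TP + TN) / (TP + TN + FP + FN)
TP + TN = 9 + 1 = 10
Total = 9 + 1 + 5 + 4 = 19
Accuracy = 10 / 19 = 10/19

10/19
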